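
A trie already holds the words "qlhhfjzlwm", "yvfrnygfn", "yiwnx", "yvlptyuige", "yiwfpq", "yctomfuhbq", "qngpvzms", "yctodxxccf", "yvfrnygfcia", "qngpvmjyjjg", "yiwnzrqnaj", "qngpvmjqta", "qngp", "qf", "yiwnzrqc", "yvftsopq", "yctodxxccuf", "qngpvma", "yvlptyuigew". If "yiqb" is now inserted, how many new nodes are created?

Walking "yiqb" from the root, the first 2 characters ("yi") follow existing edges; "q" is the first miss.
Each of the 2 remaining characters creates one node.

2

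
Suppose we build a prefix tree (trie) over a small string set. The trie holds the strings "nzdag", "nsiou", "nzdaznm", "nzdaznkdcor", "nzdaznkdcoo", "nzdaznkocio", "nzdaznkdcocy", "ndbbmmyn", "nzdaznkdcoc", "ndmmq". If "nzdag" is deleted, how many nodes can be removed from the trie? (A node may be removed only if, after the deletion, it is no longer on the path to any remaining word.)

1

Walk "nzdag" from the leaf back toward the root, removing each node that no remaining word uses.
The suffix "g" (1 node) is used only by "nzdag"; the node for "nzda" still has the child "z", so pruning stops there.
Nodes removed: 1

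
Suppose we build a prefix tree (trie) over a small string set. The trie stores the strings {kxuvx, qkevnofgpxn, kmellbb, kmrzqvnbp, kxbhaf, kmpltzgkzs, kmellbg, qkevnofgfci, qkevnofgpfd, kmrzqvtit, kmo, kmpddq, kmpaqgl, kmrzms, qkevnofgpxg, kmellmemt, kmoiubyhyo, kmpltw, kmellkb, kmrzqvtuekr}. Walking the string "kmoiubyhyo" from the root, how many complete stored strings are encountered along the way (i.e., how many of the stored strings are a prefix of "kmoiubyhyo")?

Walk "kmoiubyhyo" from the root; an end-of-word marker is hit whenever a stored word is a prefix of "kmoiubyhyo".
Prefixes of the query that are stored words: "kmo", "kmoiubyhyo"
Count: 2

2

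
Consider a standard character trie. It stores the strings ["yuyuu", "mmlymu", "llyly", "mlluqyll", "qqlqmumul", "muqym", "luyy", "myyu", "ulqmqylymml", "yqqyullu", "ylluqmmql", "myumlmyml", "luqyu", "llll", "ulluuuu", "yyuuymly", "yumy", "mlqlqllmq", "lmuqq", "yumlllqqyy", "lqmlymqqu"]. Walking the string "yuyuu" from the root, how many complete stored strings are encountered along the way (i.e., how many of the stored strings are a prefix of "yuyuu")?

Check each prefix of "yuyuu" against the stored set — each match is an end-marker on the path.
Prefixes of the query that are stored words: "yuyuu"
Count: 1

1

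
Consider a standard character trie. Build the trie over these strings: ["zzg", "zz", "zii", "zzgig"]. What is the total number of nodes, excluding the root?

Trie structure (* marks end of a word):
(root)
└─ z
   ├─ i
   │  └─ i *
   └─ z *
      └─ g *
         └─ i
            └─ g *
Counting every labelled node above: 7.

7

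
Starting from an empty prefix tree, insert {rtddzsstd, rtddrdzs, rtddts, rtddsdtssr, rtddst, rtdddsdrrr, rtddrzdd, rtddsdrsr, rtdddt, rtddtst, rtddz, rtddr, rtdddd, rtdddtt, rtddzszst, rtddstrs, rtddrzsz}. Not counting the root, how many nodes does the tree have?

Insert word by word; a character creates a node only if that edge doesn't already exist:
  "rtddzsstd" → 9 new (r, t, d, d, z, s, s, t, d)
  "rtddrdzs" → prefix "rtdd" already present; 4 new (r, d, z, s)
  "rtddts" → prefix "rtdd" already present; 2 new (t, s)
  "rtddsdtssr" → prefix "rtdd" already present; 6 new (s, d, t, s, s, r)
  "rtddst" → prefix "rtdds" already present; 1 new (t)
  "rtdddsdrrr" → prefix "rtdd" already present; 6 new (d, s, d, r, r, r)
  "rtddrzdd" → prefix "rtddr" already present; 3 new (z, d, d)
  "rtddsdrsr" → prefix "rtddsd" already present; 3 new (r, s, r)
  "rtdddt" → prefix "rtddd" already present; 1 new (t)
  "rtddtst" → prefix "rtddts" already present; 1 new (t)
  "rtddz" → prefix "rtddz" already present; 0 new (none)
  "rtddr" → prefix "rtddr" already present; 0 new (none)
  "rtdddd" → prefix "rtddd" already present; 1 new (d)
  "rtdddtt" → prefix "rtdddt" already present; 1 new (t)
  "rtddzszst" → prefix "rtddzs" already present; 3 new (z, s, t)
  "rtddstrs" → prefix "rtddst" already present; 2 new (r, s)
  "rtddrzsz" → prefix "rtddrz" already present; 2 new (s, z)
Total nodes = 9 + 4 + 2 + 6 + 1 + 6 + 3 + 3 + 1 + 1 + 0 + 0 + 1 + 1 + 3 + 2 + 2 = 45

45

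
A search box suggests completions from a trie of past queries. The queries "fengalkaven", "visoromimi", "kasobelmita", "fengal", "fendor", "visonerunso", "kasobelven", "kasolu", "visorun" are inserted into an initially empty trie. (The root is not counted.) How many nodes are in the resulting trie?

49

Trace insertions, counting only characters that open a new branch:
  "fengalkaven" → 11 new (f, e, n, g, a, l, k, a, v, e, n)
  "visoromimi" → 10 new (v, i, s, o, r, o, m, i, m, i)
  "kasobelmita" → 11 new (k, a, s, o, b, e, l, m, i, t, a)
  "fengal" → prefix "fengal" already present; 0 new (none)
  "fendor" → prefix "fen" already present; 3 new (d, o, r)
  "visonerunso" → prefix "viso" already present; 7 new (n, e, r, u, n, s, o)
  "kasobelven" → prefix "kasobel" already present; 3 new (v, e, n)
  "kasolu" → prefix "kaso" already present; 2 new (l, u)
  "visorun" → prefix "visor" already present; 2 new (u, n)
Total nodes = 11 + 10 + 11 + 0 + 3 + 7 + 3 + 2 + 2 = 49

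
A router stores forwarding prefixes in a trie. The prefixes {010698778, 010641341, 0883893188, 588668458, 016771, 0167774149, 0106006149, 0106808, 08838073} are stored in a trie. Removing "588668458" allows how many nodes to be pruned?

Walk "588668458" from the leaf back toward the root, removing each node that no remaining word uses.
No other word shares any prefix with "588668458", so all 9 of its nodes go.
Nodes removed: 9

9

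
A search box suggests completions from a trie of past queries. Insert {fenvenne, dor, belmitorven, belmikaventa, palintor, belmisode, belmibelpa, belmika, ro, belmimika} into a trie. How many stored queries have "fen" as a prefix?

1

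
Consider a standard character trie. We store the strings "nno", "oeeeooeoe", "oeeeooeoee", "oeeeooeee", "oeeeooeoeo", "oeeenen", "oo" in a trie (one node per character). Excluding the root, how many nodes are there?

20

Trie structure (* marks end of a word):
(root)
├─ n
│  └─ n
│     └─ o *
└─ o
   ├─ e
   │  └─ e
   │     └─ e
   │        ├─ n
   │        │  └─ e
   │        │     └─ n *
   │        └─ o
   │           └─ o
   │              └─ e
   │                 ├─ e
   │                 │  └─ e *
   │                 └─ o
   │                    └─ e *
   │                       ├─ e *
   │                       └─ o *
   └─ o *
Counting every labelled node above: 20.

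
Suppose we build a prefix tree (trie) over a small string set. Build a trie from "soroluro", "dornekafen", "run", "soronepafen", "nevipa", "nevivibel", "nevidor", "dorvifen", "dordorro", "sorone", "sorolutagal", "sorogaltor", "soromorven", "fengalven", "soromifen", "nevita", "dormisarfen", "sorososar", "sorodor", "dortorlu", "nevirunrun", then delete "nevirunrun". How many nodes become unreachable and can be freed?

6

A node on "nevirunrun"'s path can go only if nothing else ends at it or branches off below it.
The suffix "runrun" (6 nodes) is used only by "nevirunrun"; the node for "nevi" still has the child "p", so pruning stops there.
Nodes removed: 6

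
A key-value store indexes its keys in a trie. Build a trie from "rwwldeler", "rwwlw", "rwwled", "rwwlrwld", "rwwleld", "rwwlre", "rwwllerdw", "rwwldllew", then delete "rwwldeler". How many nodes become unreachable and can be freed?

4

A node on "rwwldeler"'s path can go only if nothing else ends at it or branches off below it.
The suffix "eler" (4 nodes) is used only by "rwwldeler"; the node for "rwwld" still has the child "l", so pruning stops there.
Nodes removed: 4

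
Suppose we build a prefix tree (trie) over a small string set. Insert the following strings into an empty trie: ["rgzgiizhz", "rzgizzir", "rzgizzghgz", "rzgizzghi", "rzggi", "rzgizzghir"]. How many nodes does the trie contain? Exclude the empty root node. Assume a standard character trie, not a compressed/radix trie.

Count nodes per top-level branch (shared prefixes stored once):
  'r'-branch (rgzgiizhz, rzggi, rzgizzghgz, rzgizzghi, rzgizzghir, rzgizzir): 24 nodes
Sum: 24

24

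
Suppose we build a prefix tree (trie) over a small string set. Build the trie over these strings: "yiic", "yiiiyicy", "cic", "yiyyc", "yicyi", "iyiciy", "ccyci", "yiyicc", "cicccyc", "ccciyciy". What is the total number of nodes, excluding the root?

41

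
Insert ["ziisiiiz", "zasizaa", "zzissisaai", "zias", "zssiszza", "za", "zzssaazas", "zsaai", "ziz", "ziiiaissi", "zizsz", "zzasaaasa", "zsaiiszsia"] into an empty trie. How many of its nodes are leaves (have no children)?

11

A leaf is a node with no children — equivalently, the end of a word that is not a proper prefix of any other stored word.
Those words: "zasizaa", "zias", "ziiiaissi", "ziisiiiz", "zizsz", "zsaai", "zsaiiszsia", "zssiszza", "zzasaaasa", "zzissisaai", "zzssaazas"
Leaf count: 11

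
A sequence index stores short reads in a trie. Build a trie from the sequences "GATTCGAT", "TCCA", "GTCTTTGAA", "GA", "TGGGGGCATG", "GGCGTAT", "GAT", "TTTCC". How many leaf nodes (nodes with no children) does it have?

A leaf is a node with no children — equivalently, the end of a word that is not a proper prefix of any other stored word.
Those words: "GATTCGAT", "GGCGTAT", "GTCTTTGAA", "TCCA", "TGGGGGCATG", "TTTCC"
Leaf count: 6

6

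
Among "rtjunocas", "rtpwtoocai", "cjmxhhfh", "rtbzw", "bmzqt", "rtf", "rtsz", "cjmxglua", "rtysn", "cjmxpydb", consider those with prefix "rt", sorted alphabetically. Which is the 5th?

Words with prefix "rt", in lexicographic order: "rtbzw", "rtf", "rtjunocas", "rtpwtoocai", "rtsz", "rtysn"
The 5th is rtsz.

rtsz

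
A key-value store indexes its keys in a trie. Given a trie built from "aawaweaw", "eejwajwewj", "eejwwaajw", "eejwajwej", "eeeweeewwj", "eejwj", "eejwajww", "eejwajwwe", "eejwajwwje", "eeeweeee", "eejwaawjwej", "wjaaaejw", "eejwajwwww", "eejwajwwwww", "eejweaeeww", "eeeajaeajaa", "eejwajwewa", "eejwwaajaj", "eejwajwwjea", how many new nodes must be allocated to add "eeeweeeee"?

The longest prefix of "eeeweeeee" already in the trie is "eeeweeee" (length 8).
Each of the 1 remaining characters creates one node.

1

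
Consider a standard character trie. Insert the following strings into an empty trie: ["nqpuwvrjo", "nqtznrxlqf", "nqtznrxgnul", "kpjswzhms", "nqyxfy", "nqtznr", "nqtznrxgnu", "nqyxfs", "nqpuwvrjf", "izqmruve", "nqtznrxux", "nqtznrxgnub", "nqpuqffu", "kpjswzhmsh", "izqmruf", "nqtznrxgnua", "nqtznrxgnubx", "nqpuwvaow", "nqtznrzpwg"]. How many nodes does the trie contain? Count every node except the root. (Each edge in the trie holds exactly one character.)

Insert word by word; a character creates a node only if that edge doesn't already exist:
  "nqpuwvrjo" → 9 new (n, q, p, u, w, v, r, j, o)
  "nqtznrxlqf" → prefix "nq" already present; 8 new (t, z, n, r, x, l, q, f)
  "nqtznrxgnul" → prefix "nqtznrx" already present; 4 new (g, n, u, l)
  "kpjswzhms" → 9 new (k, p, j, s, w, z, h, m, s)
  "nqyxfy" → prefix "nq" already present; 4 new (y, x, f, y)
  "nqtznr" → prefix "nqtznr" already present; 0 new (none)
  "nqtznrxgnu" → prefix "nqtznrxgnu" already present; 0 new (none)
  "nqyxfs" → prefix "nqyxf" already present; 1 new (s)
  "nqpuwvrjf" → prefix "nqpuwvrj" already present; 1 new (f)
  "izqmruve" → 8 new (i, z, q, m, r, u, v, e)
  "nqtznrxux" → prefix "nqtznrx" already present; 2 new (u, x)
  "nqtznrxgnub" → prefix "nqtznrxgnu" already present; 1 new (b)
  "nqpuqffu" → prefix "nqpu" already present; 4 new (q, f, f, u)
  "kpjswzhmsh" → prefix "kpjswzhms" already present; 1 new (h)
  "izqmruf" → prefix "izqmru" already present; 1 new (f)
  "nqtznrxgnua" → prefix "nqtznrxgnu" already present; 1 new (a)
  "nqtznrxgnubx" → prefix "nqtznrxgnub" already present; 1 new (x)
  "nqpuwvaow" → prefix "nqpuwv" already present; 3 new (a, o, w)
  "nqtznrzpwg" → prefix "nqtznr" already present; 4 new (z, p, w, g)
Total nodes = 9 + 8 + 4 + 9 + 4 + 0 + 0 + 1 + 1 + 8 + 2 + 1 + 4 + 1 + 1 + 1 + 1 + 3 + 4 = 62

62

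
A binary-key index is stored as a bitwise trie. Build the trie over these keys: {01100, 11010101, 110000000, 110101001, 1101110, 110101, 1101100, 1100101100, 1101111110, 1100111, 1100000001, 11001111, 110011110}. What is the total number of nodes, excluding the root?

Insert word by word; a character creates a node only if that edge doesn't already exist:
  "01100" → 5 new (0, 1, 1, 0, 0)
  "11010101" → 8 new (1, 1, 0, 1, 0, 1, 0, 1)
  "110000000" → prefix "110" already present; 6 new (0, 0, 0, 0, 0, 0)
  "110101001" → prefix "1101010" already present; 2 new (0, 1)
  "1101110" → prefix "1101" already present; 3 new (1, 1, 0)
  "110101" → prefix "110101" already present; 0 new (none)
  "1101100" → prefix "11011" already present; 2 new (0, 0)
  "1100101100" → prefix "1100" already present; 6 new (1, 0, 1, 1, 0, 0)
  "1101111110" → prefix "110111" already present; 4 new (1, 1, 1, 0)
  "1100111" → prefix "11001" already present; 2 new (1, 1)
  "1100000001" → prefix "110000000" already present; 1 new (1)
  "11001111" → prefix "1100111" already present; 1 new (1)
  "110011110" → prefix "11001111" already present; 1 new (0)
Total nodes = 5 + 8 + 6 + 2 + 3 + 0 + 2 + 6 + 4 + 2 + 1 + 1 + 1 = 41

41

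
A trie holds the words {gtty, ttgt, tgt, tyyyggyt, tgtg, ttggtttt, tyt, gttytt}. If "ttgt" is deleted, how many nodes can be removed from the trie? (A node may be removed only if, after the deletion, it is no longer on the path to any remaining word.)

1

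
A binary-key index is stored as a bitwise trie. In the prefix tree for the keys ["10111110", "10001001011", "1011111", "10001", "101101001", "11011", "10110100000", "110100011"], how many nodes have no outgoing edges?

6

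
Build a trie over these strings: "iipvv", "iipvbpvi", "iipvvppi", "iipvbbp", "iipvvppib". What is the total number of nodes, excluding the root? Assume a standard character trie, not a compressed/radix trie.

Insert word by word; a character creates a node only if that edge doesn't already exist:
  "iipvv" → 5 new (i, i, p, v, v)
  "iipvbpvi" → prefix "iipv" already present; 4 new (b, p, v, i)
  "iipvvppi" → prefix "iipvv" already present; 3 new (p, p, i)
  "iipvbbp" → prefix "iipvb" already present; 2 new (b, p)
  "iipvvppib" → prefix "iipvvppi" already present; 1 new (b)
Total nodes = 5 + 4 + 3 + 2 + 1 = 15

15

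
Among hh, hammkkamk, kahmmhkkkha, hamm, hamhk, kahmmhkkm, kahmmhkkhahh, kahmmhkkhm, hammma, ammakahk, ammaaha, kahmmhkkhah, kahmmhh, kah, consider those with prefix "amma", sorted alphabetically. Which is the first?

ammaaha

DFS of the "amma" subtree visits, in order: "ammaaha", "ammakahk"
Position 1: ammaaha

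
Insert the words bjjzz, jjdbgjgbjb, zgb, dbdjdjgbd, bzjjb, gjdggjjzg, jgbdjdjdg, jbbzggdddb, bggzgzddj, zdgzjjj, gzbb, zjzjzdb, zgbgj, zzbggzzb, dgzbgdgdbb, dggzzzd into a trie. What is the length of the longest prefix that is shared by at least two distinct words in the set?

3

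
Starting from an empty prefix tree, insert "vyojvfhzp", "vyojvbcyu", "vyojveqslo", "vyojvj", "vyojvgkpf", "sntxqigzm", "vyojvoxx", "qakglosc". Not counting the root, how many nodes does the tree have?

43

Count nodes per top-level branch (shared prefixes stored once):
  'q'-branch (qakglosc): 8 nodes
  's'-branch (sntxqigzm): 9 nodes
  'v'-branch (vyojvbcyu, vyojveqslo, vyojvfhzp, vyojvgkpf, vyojvj, vyojvoxx): 26 nodes
Sum: 43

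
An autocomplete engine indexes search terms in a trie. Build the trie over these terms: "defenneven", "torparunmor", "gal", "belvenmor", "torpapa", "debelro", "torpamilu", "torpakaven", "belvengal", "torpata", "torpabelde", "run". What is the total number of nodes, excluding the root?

62

Insert word by word; a character creates a node only if that edge doesn't already exist:
  "defenneven" → 10 new (d, e, f, e, n, n, e, v, e, n)
  "torparunmor" → 11 new (t, o, r, p, a, r, u, n, m, o, r)
  "gal" → 3 new (g, a, l)
  "belvenmor" → 9 new (b, e, l, v, e, n, m, o, r)
  "torpapa" → prefix "torpa" already present; 2 new (p, a)
  "debelro" → prefix "de" already present; 5 new (b, e, l, r, o)
  "torpamilu" → prefix "torpa" already present; 4 new (m, i, l, u)
  "torpakaven" → prefix "torpa" already present; 5 new (k, a, v, e, n)
  "belvengal" → prefix "belven" already present; 3 new (g, a, l)
  "torpata" → prefix "torpa" already present; 2 new (t, a)
  "torpabelde" → prefix "torpa" already present; 5 new (b, e, l, d, e)
  "run" → 3 new (r, u, n)
Total nodes = 10 + 11 + 3 + 9 + 2 + 5 + 4 + 5 + 3 + 2 + 5 + 3 = 62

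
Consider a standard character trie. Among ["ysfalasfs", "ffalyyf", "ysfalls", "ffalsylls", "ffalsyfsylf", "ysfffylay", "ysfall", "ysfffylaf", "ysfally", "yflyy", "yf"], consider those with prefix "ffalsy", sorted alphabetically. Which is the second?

ffalsylls

Filter for "ffalsy…" and sort: "ffalsyfsylf", "ffalsylls"
Position 2: ffalsylls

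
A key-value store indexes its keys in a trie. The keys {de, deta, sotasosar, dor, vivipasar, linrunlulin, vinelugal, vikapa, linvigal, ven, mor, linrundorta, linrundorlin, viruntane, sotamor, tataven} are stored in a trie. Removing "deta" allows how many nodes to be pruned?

2

A node on "deta"'s path can go only if nothing else ends at it or branches off below it.
The suffix "ta" (2 nodes) is used only by "deta"; "de" is itself a stored word, so pruning stops there.
Nodes removed: 2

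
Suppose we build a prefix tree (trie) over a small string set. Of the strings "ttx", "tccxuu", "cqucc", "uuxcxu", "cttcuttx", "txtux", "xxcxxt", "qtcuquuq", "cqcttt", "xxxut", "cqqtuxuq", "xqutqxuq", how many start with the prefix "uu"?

1

Walk to "uu"; the words in its subtree are exactly those with that prefix.
Matches: "uuxcxu"
Count: 1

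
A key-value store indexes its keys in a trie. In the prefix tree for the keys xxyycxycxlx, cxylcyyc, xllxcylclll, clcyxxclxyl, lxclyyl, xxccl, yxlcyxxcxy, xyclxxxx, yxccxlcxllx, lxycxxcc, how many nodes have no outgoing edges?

10

Leaves are exactly the stored words that no other stored word extends.
Those words: "clcyxxclxyl", "cxylcyyc", "lxclyyl", "lxycxxcc", "xllxcylclll", "xxccl", "xxyycxycxlx", "xyclxxxx", "yxccxlcxllx", "yxlcyxxcxy"
Leaf count: 10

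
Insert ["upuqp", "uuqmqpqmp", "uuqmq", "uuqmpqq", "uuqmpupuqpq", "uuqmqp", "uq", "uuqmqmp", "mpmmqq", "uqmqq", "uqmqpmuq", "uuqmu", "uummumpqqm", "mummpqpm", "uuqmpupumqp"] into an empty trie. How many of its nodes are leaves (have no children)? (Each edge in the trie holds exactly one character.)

12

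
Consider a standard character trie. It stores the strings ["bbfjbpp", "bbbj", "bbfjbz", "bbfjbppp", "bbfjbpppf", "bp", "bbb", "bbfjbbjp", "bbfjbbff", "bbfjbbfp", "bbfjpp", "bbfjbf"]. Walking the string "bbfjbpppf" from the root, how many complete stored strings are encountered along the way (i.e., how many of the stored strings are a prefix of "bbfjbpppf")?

Check each prefix of "bbfjbpppf" against the stored set — each match is an end-marker on the path.
Prefixes of the query that are stored words: "bbfjbpp", "bbfjbppp", "bbfjbpppf"
Count: 3

3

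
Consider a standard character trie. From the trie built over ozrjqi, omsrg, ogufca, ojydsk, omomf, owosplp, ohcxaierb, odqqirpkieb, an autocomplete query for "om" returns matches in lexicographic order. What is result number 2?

DFS of the "om" subtree visits, in order: "omomf", "omsrg"
Position 2: omsrg

omsrg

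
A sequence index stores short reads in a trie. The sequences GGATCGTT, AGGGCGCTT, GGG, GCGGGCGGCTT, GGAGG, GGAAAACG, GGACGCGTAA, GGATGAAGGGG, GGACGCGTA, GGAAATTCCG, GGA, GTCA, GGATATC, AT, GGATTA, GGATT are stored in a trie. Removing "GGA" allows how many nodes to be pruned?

0

Walk "GGA" from the leaf back toward the root, removing each node that no remaining word uses.
Every node on "GGA" is still needed (e.g. by "GGATCGTT"), so nothing is freed.
Nodes removed: 0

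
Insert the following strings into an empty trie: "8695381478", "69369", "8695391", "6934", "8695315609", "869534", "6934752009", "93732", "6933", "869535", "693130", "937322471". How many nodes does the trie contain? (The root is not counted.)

44

Insert word by word; a character creates a node only if that edge doesn't already exist:
  "8695381478" → 10 new (8, 6, 9, 5, 3, 8, 1, 4, 7, 8)
  "69369" → 5 new (6, 9, 3, 6, 9)
  "8695391" → prefix "86953" already present; 2 new (9, 1)
  "6934" → prefix "693" already present; 1 new (4)
  "8695315609" → prefix "86953" already present; 5 new (1, 5, 6, 0, 9)
  "869534" → prefix "86953" already present; 1 new (4)
  "6934752009" → prefix "6934" already present; 6 new (7, 5, 2, 0, 0, 9)
  "93732" → 5 new (9, 3, 7, 3, 2)
  "6933" → prefix "693" already present; 1 new (3)
  "869535" → prefix "86953" already present; 1 new (5)
  "693130" → prefix "693" already present; 3 new (1, 3, 0)
  "937322471" → prefix "93732" already present; 4 new (2, 4, 7, 1)
Total nodes = 10 + 5 + 2 + 1 + 5 + 1 + 6 + 5 + 1 + 1 + 3 + 4 = 44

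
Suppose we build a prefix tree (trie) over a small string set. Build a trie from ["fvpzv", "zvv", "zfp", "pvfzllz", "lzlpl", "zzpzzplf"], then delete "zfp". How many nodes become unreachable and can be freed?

After clearing the end-marker at "zfp", prune upward until reaching a node still needed by another word.
The suffix "fp" (2 nodes) is used only by "zfp"; the node for "z" still has the child "v", so pruning stops there.
Nodes removed: 2

2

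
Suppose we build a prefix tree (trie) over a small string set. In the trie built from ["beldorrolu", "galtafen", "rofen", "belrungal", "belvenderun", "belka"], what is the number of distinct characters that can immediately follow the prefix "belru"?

1

The children of the "belru" node are the distinct next characters among strings starting with "belru".
Distinct next characters after "belru": n.
That node has 1 child edge.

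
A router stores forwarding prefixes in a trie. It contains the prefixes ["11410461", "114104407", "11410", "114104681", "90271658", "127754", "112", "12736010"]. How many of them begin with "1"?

Walk to "1"; the words in its subtree are exactly those with that prefix.
Words under "1": 112, 11410, 114104407, 11410461, 114104681, 12736010, 127754
Count: 7

7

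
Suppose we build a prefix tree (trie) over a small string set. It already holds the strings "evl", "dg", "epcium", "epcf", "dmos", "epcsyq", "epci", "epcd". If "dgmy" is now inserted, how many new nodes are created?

"dg" is already a path in the trie; the remaining "my" must be added.
New nodes needed: |"dgmy"| − 2 = 4 − 2 = 2.

2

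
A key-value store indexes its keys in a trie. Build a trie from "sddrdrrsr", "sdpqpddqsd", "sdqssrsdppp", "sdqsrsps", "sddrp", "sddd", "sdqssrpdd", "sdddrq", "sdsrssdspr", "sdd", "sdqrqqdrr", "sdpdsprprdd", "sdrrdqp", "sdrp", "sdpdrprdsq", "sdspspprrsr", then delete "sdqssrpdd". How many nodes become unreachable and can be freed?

3

After clearing the end-marker at "sdqssrpdd", prune upward until reaching a node still needed by another word.
The suffix "pdd" (3 nodes) is used only by "sdqssrpdd"; the node for "sdqssr" still has the child "s", so pruning stops there.
Nodes removed: 3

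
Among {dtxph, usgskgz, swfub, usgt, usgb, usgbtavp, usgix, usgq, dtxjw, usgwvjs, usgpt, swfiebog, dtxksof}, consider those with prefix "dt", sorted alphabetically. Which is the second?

Words with prefix "dt", in lexicographic order: "dtxjw", "dtxksof", "dtxph"
The 2nd is dtxksof.

dtxksof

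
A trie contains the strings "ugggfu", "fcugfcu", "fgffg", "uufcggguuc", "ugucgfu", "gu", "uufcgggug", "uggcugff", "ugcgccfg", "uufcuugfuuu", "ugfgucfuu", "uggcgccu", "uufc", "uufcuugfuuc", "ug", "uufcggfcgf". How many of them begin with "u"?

Walk to "u"; the words in its subtree are exactly those with that prefix.
Matches: "ug", "ugcgccfg", "ugfgucfuu", "uggcgccu", "uggcugff", "ugggfu", "ugucgfu", "uufc", "uufcggfcgf", "uufcgggug", "uufcggguuc", "uufcuugfuuc", "uufcuugfuuu"
Count: 13

13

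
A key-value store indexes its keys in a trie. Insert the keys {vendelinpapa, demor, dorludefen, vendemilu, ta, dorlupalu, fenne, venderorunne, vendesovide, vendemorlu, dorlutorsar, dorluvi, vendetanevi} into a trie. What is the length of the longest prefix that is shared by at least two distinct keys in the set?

6

Equivalently: take the maximum, over all pairs, of their longest common prefix length.
e.g. "vendemilu" and "vendemorlu" share the prefix "vendem" of length 6; no pair shares a longer one.
Longest shared-prefix length: 6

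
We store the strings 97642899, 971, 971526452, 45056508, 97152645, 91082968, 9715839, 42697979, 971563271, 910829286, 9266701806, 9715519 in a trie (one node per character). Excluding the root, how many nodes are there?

60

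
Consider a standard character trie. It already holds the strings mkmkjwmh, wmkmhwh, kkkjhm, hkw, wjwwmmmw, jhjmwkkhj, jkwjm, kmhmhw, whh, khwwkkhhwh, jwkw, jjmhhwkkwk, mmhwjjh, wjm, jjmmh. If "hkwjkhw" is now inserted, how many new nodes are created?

4

Walking "hkwjkhw" from the root, the first 3 characters ("hkw") follow existing edges; "j" is the first miss.
So 7 − 3 = 4 new nodes.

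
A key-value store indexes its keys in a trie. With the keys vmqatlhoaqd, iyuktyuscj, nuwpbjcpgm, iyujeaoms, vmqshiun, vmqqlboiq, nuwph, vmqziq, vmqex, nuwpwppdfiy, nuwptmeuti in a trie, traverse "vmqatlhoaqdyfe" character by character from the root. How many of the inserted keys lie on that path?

Traverse "vmqatlhoaqdyfe" character by character; count nodes along the way that are marked as word ends.
Prefixes of the query that are stored words: "vmqatlhoaqd"
Count: 1

1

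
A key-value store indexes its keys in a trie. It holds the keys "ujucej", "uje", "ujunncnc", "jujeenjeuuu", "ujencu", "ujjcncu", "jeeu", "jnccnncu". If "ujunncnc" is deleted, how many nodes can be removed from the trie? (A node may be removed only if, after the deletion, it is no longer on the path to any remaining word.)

5

After clearing the end-marker at "ujunncnc", prune upward until reaching a node still needed by another word.
The suffix "nncnc" (5 nodes) is used only by "ujunncnc"; the node for "uju" still has the child "c", so pruning stops there.
Nodes removed: 5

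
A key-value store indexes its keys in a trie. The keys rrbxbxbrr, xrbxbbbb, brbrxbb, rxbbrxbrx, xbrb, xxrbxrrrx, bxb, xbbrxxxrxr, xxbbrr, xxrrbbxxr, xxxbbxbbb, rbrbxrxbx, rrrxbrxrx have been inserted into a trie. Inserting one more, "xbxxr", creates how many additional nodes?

3

"xb" is already a path in the trie; the remaining "xxr" must be added.
So 5 − 2 = 3 new nodes.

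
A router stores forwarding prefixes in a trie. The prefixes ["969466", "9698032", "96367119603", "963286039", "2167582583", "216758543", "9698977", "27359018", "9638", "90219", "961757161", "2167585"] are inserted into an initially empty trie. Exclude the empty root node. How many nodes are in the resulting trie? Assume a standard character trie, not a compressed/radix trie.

Insert word by word; a character creates a node only if that edge doesn't already exist:
  "969466" → 6 new (9, 6, 9, 4, 6, 6)
  "9698032" → prefix "969" already present; 4 new (8, 0, 3, 2)
  "96367119603" → prefix "96" already present; 9 new (3, 6, 7, 1, 1, 9, 6, 0, 3)
  "963286039" → prefix "963" already present; 6 new (2, 8, 6, 0, 3, 9)
  "2167582583" → 10 new (2, 1, 6, 7, 5, 8, 2, 5, 8, 3)
  "216758543" → prefix "216758" already present; 3 new (5, 4, 3)
  "9698977" → prefix "9698" already present; 3 new (9, 7, 7)
  "27359018" → prefix "2" already present; 7 new (7, 3, 5, 9, 0, 1, 8)
  "9638" → prefix "963" already present; 1 new (8)
  "90219" → prefix "9" already present; 4 new (0, 2, 1, 9)
  "961757161" → prefix "96" already present; 7 new (1, 7, 5, 7, 1, 6, 1)
  "2167585" → prefix "2167585" already present; 0 new (none)
Total nodes = 6 + 4 + 9 + 6 + 10 + 3 + 3 + 7 + 1 + 4 + 7 + 0 = 60

60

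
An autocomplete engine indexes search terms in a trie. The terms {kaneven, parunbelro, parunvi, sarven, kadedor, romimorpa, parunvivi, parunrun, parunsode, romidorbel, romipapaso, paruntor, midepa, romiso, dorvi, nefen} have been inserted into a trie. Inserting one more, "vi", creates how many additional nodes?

No existing word starts with "v", so every character of "vi" needs a new node.
2 − 0 = 2 new nodes.

2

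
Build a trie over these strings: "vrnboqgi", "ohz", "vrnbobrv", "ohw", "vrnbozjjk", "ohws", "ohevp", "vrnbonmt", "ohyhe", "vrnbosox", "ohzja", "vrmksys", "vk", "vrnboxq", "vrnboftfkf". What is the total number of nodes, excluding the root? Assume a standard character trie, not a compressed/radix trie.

Trace insertions, counting only characters that open a new branch:
  "vrnboqgi" → 8 new (v, r, n, b, o, q, g, i)
  "ohz" → 3 new (o, h, z)
  "vrnbobrv" → prefix "vrnbo" already present; 3 new (b, r, v)
  "ohw" → prefix "oh" already present; 1 new (w)
  "vrnbozjjk" → prefix "vrnbo" already present; 4 new (z, j, j, k)
  "ohws" → prefix "ohw" already present; 1 new (s)
  "ohevp" → prefix "oh" already present; 3 new (e, v, p)
  "vrnbonmt" → prefix "vrnbo" already present; 3 new (n, m, t)
  "ohyhe" → prefix "oh" already present; 3 new (y, h, e)
  "vrnbosox" → prefix "vrnbo" already present; 3 new (s, o, x)
  "ohzja" → prefix "ohz" already present; 2 new (j, a)
  "vrmksys" → prefix "vr" already present; 5 new (m, k, s, y, s)
  "vk" → prefix "v" already present; 1 new (k)
  "vrnboxq" → prefix "vrnbo" already present; 2 new (x, q)
  "vrnboftfkf" → prefix "vrnbo" already present; 5 new (f, t, f, k, f)
Total nodes = 8 + 3 + 3 + 1 + 4 + 1 + 3 + 3 + 3 + 3 + 2 + 5 + 1 + 2 + 5 = 47

47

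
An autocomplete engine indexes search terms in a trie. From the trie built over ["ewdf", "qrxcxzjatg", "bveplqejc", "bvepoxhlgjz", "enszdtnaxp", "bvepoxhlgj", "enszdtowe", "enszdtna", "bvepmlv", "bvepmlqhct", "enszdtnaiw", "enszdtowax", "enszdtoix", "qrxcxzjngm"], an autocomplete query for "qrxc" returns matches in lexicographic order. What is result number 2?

Filter for "qrxc…" and sort: "qrxcxzjatg", "qrxcxzjngm"
The 2nd is qrxcxzjngm.

qrxcxzjngm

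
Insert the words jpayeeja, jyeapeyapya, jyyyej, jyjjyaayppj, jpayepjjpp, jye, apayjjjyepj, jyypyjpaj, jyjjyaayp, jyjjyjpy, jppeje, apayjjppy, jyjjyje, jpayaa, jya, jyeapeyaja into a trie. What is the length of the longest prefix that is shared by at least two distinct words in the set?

9

The deepest shared node is where two words last agree before diverging.
e.g. "jyjjyaayp" and "jyjjyaayppj" share the prefix "jyjjyaayp" of length 9; no pair shares a longer one.
Longest shared-prefix length: 9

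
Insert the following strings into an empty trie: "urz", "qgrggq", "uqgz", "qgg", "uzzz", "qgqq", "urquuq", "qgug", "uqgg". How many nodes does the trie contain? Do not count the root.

Insert word by word; a character creates a node only if that edge doesn't already exist:
  "urz" → 3 new (u, r, z)
  "qgrggq" → 6 new (q, g, r, g, g, q)
  "uqgz" → prefix "u" already present; 3 new (q, g, z)
  "qgg" → prefix "qg" already present; 1 new (g)
  "uzzz" → prefix "u" already present; 3 new (z, z, z)
  "qgqq" → prefix "qg" already present; 2 new (q, q)
  "urquuq" → prefix "ur" already present; 4 new (q, u, u, q)
  "qgug" → prefix "qg" already present; 2 new (u, g)
  "uqgg" → prefix "uqg" already present; 1 new (g)
Total nodes = 3 + 6 + 3 + 1 + 3 + 2 + 4 + 2 + 1 = 25

25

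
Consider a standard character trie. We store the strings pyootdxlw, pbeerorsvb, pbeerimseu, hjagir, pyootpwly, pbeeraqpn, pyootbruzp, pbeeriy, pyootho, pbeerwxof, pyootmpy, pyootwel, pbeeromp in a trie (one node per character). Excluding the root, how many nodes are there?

57

For each word, the new-node count is its length minus the longest prefix already in the trie:
  "pyootdxlw" → 9 new (p, y, o, o, t, d, x, l, w)
  "pbeerorsvb" → prefix "p" already present; 9 new (b, e, e, r, o, r, s, v, b)
  "pbeerimseu" → prefix "pbeer" already present; 5 new (i, m, s, e, u)
  "hjagir" → 6 new (h, j, a, g, i, r)
  "pyootpwly" → prefix "pyoot" already present; 4 new (p, w, l, y)
  "pbeeraqpn" → prefix "pbeer" already present; 4 new (a, q, p, n)
  "pyootbruzp" → prefix "pyoot" already present; 5 new (b, r, u, z, p)
  "pbeeriy" → prefix "pbeeri" already present; 1 new (y)
  "pyootho" → prefix "pyoot" already present; 2 new (h, o)
  "pbeerwxof" → prefix "pbeer" already present; 4 new (w, x, o, f)
  "pyootmpy" → prefix "pyoot" already present; 3 new (m, p, y)
  "pyootwel" → prefix "pyoot" already present; 3 new (w, e, l)
  "pbeeromp" → prefix "pbeero" already present; 2 new (m, p)
Total nodes = 9 + 9 + 5 + 6 + 4 + 4 + 5 + 1 + 2 + 4 + 3 + 3 + 2 = 57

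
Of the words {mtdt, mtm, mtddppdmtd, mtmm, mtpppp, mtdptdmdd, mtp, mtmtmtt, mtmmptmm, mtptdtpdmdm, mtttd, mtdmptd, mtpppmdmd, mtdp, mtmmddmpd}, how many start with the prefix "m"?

Walk to "m"; the words in its subtree are exactly those with that prefix.
Matches: "mtddppdmtd", "mtdmptd", "mtdp", "mtdptdmdd", "mtdt", "mtm", "mtmm", "mtmmddmpd", "mtmmptmm", "mtmtmtt", "mtp", "mtpppmdmd", "mtpppp", "mtptdtpdmdm", "mtttd"
Count: 15

15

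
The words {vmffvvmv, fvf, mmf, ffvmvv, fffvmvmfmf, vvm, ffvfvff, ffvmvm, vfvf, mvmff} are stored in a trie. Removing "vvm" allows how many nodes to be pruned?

2

Walk "vvm" from the leaf back toward the root, removing each node that no remaining word uses.
The suffix "vm" (2 nodes) is used only by "vvm"; the node for "v" still has the child "m", so pruning stops there.
Nodes removed: 2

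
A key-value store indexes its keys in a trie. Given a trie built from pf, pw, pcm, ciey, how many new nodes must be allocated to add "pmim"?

Walking "pmim" from the root, the first 1 characters ("p") follow existing edges; "m" is the first miss.
New nodes needed: |"pmim"| − 1 = 4 − 1 = 3.

3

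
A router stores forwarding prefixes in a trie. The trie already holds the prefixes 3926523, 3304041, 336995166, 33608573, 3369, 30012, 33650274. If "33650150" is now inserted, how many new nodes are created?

3

Walking "33650150" from the root, the first 5 characters ("33650") follow existing edges; "1" is the first miss.
So 8 − 5 = 3 new nodes.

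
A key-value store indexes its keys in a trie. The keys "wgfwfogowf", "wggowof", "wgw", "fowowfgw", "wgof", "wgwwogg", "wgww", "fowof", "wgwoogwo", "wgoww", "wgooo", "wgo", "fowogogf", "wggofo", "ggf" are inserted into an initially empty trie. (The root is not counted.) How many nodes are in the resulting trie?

49

For each word, the new-node count is its length minus the longest prefix already in the trie:
  "wgfwfogowf" → 10 new (w, g, f, w, f, o, g, o, w, f)
  "wggowof" → prefix "wg" already present; 5 new (g, o, w, o, f)
  "wgw" → prefix "wg" already present; 1 new (w)
  "fowowfgw" → 8 new (f, o, w, o, w, f, g, w)
  "wgof" → prefix "wg" already present; 2 new (o, f)
  "wgwwogg" → prefix "wgw" already present; 4 new (w, o, g, g)
  "wgww" → prefix "wgww" already present; 0 new (none)
  "fowof" → prefix "fowo" already present; 1 new (f)
  "wgwoogwo" → prefix "wgw" already present; 5 new (o, o, g, w, o)
  "wgoww" → prefix "wgo" already present; 2 new (w, w)
  "wgooo" → prefix "wgo" already present; 2 new (o, o)
  "wgo" → prefix "wgo" already present; 0 new (none)
  "fowogogf" → prefix "fowo" already present; 4 new (g, o, g, f)
  "wggofo" → prefix "wggo" already present; 2 new (f, o)
  "ggf" → 3 new (g, g, f)
Total nodes = 10 + 5 + 1 + 8 + 2 + 4 + 0 + 1 + 5 + 2 + 2 + 0 + 4 + 2 + 3 = 49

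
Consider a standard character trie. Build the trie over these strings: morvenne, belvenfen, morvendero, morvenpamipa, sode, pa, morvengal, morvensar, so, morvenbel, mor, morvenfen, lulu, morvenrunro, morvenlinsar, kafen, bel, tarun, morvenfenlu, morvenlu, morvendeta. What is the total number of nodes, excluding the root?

Count nodes per top-level branch (shared prefixes stored once):
  'b'-branch (bel, belvenfen): 9 nodes
  'k'-branch (kafen): 5 nodes
  'l'-branch (lulu): 4 nodes
  'm'-branch (mor, morvenbel, morvendero, morvendeta, morvenfen, morvenfenlu, morvengal, morvenlinsar, morvenlu, morvenne, morvenpamipa, morvenrunro, morvensar): 46 nodes
  'p'-branch (pa): 2 nodes
  's'-branch (so, sode): 4 nodes
  't'-branch (tarun): 5 nodes
Sum: 75

75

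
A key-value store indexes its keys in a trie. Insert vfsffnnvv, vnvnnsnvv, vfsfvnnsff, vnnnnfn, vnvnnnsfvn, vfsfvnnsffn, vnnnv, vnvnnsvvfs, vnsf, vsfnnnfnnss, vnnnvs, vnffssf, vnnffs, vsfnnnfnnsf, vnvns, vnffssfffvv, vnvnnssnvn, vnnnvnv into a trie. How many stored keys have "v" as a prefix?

18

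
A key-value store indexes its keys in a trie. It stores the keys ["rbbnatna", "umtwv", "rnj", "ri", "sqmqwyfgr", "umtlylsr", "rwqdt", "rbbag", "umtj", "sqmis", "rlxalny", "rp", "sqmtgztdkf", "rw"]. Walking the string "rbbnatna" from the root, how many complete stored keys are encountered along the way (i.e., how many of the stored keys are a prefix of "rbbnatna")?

Check each prefix of "rbbnatna" against the stored set — each match is an end-marker on the path.
Prefixes of the query that are stored words: "rbbnatna"
Count: 1

1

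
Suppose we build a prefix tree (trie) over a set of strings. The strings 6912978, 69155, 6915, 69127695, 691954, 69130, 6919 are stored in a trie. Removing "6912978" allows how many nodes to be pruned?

After clearing the end-marker at "6912978", prune upward until reaching a node still needed by another word.
The suffix "978" (3 nodes) is used only by "6912978"; the node for "6912" still has the child "7", so pruning stops there.
Nodes removed: 3

3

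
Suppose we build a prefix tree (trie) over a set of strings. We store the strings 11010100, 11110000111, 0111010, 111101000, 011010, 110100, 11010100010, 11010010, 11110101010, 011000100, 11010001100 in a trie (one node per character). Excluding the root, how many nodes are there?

Trace insertions, counting only characters that open a new branch:
  "11010100" → 8 new (1, 1, 0, 1, 0, 1, 0, 0)
  "11110000111" → prefix "11" already present; 9 new (1, 1, 0, 0, 0, 0, 1, 1, 1)
  "0111010" → 7 new (0, 1, 1, 1, 0, 1, 0)
  "111101000" → prefix "11110" already present; 4 new (1, 0, 0, 0)
  "011010" → prefix "011" already present; 3 new (0, 1, 0)
  "110100" → prefix "11010" already present; 1 new (0)
  "11010100010" → prefix "11010100" already present; 3 new (0, 1, 0)
  "11010010" → prefix "110100" already present; 2 new (1, 0)
  "11110101010" → prefix "1111010" already present; 4 new (1, 0, 1, 0)
  "011000100" → prefix "0110" already present; 5 new (0, 0, 1, 0, 0)
  "11010001100" → prefix "110100" already present; 5 new (0, 1, 1, 0, 0)
Total nodes = 8 + 9 + 7 + 4 + 3 + 1 + 3 + 2 + 4 + 5 + 5 = 51

51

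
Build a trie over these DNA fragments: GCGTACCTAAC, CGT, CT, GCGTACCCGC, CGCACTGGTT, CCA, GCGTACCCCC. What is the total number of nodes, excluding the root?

Insert word by word; a character creates a node only if that edge doesn't already exist:
  "GCGTACCTAAC" → 11 new (G, C, G, T, A, C, C, T, A, A, C)
  "CGT" → 3 new (C, G, T)
  "CT" → prefix "C" already present; 1 new (T)
  "GCGTACCCGC" → prefix "GCGTACC" already present; 3 new (C, G, C)
  "CGCACTGGTT" → prefix "CG" already present; 8 new (C, A, C, T, G, G, T, T)
  "CCA" → prefix "C" already present; 2 new (C, A)
  "GCGTACCCCC" → prefix "GCGTACCC" already present; 2 new (C, C)
Total nodes = 11 + 3 + 1 + 3 + 8 + 2 + 2 = 30

30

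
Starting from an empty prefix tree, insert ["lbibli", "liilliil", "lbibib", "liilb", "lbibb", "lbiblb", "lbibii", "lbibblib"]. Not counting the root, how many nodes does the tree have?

22

Count nodes per top-level branch (shared prefixes stored once):
  'l'-branch (lbibb, lbibblib, lbibib, lbibii, lbiblb, lbibli, liilb, liilliil): 22 nodes
Sum: 22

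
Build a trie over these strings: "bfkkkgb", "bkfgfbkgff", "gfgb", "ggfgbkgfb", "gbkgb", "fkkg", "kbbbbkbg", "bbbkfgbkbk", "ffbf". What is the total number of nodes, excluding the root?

56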